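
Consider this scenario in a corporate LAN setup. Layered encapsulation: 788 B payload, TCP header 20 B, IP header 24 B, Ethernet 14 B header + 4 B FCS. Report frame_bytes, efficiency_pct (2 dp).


TCP segment = 788 + 20 = 808 B
IP packet = 808 + 24 = 832 B
Ethernet frame = 832 + 14 + 4 = 850 B
Efficiency = app / frame = 788 / 850 = 0.927059 = 92.7059% -> 92.71% (2 dp)

850, 92.71


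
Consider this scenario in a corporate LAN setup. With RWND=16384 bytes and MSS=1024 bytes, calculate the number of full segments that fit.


Given: RWND = 16384 bytes, MSS = 1024 bytes
Full segments = floor(RWND / MSS)
Full segments = floor(16384 / 1024)
Full segments = floor(16.0) = 16

16


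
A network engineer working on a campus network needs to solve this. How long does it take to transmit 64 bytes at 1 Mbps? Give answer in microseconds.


Given: packet = 64 bytes, bandwidth = 1 Mbps
Packet in bits = 64 * 8 = 512 bits
Bandwidth = 1 * 10^6 = 1000000 bps
Time = 512 / 1000000 seconds
Time in us = 512 * 10^6 / 1000000 = 512

512


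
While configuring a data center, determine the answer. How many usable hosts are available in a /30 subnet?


Given: subnet mask /30
Host bits = 32 - 30 = 2
Total addresses = 2^2 = 4
Usable hosts = 4 - 2 (network + broadcast) = 2

2


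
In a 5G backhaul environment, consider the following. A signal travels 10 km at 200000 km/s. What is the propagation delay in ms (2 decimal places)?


Given: distance = 10 km, speed = 200000 km/s
Delay = distance / speed = 10 / 200000 seconds
Delay in ms = 10 * 1000 / 200000
Delay = 0.0500 ms
Rounded to 2 dp = 0.05 ms

0.05


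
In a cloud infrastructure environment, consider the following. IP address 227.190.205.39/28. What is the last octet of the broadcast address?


Given: IP = 227.190.205.39, prefix = /28
Host bits = 32 - 28 = 4
Network last octet = 39 AND mask = 32
Host part size = 2^4 - 1 = 15
Broadcast last octet = 32 OR 15 = 47

47


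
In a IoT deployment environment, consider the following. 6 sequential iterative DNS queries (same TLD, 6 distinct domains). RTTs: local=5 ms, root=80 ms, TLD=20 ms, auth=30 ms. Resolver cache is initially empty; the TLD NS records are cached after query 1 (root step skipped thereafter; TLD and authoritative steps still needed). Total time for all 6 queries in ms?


Lookup 1 (cold cache): local + root + TLD + auth = 5 + 80 + 20 + 30 = 135 ms
Lookups 2..6 (TLD NS cached -> skip root; new domain -> still ask TLD and auth): local + TLD + auth = 5 + 20 + 30 = 55 ms each
Remaining 5 lookups: 5 * 55 = 275 ms
Total = 135 + 275 = 410 ms

410


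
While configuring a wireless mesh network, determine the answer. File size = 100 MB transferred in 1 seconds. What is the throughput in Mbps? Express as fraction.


Given: file = 100 MB, time = 1 s
File in Mb = 100 * 8 = 800 Mb
Throughput = 800 / 1 Mbps
Throughput = 800 Mbps

800


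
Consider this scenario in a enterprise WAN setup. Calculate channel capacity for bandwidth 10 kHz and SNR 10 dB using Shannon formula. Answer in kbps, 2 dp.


Given: B = 10 kHz, SNR = 10 dB
SNR linear = 10^(10/10) = 10
1 + SNR = 11
log2(11) = 3.4594316186
C = 10 * 1000 * 3.4594316186 = 34594.3162 bps
C = 34.594316 kbps -> 34.59 kbps (2 dp)

34.59


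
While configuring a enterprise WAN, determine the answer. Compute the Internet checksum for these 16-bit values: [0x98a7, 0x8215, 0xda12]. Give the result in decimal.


Given words: [0x98a7, 0x8215, 0xda12]
Step 1: Sum all words
Raw sum = 39079 + 33301 + 55826 = 128206
Step 2: Fold carry: (62670 + 1) = 62671
One's complement = ~62671 & 0xFFFF = 2864

2864


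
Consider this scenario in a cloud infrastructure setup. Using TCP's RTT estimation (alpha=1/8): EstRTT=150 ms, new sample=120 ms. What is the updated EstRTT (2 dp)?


Given: EstRTT = 150 ms, SampleRTT = 120 ms, alpha = 1/8
New EstRTT = (1 - alpha) * EstRTT + alpha * SampleRTT
(7/8) * 150 = 131.25
(1/8) * 120 = 15
New EstRTT = 131.25 + 15 = 146.25 ms -> 146.25 ms (2 dp)

146.25


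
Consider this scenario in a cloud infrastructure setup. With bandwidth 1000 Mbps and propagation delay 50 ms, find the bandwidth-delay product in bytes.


Given: bandwidth = 1000 Mbps, delay = 50 ms
BDP in bits = 1000 * 10^6 * 50 / 1000
BDP in bits = 50000000
BDP in bytes = 50000000 / 8 = 6250000

6250000


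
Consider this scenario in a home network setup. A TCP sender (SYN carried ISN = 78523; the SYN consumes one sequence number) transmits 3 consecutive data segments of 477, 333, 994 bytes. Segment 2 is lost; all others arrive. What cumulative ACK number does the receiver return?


SYN uses sequence number 78523; first data byte = ISN + 1 = 78524.
Segment 1: SEQ = 78524, len = 477 B, covers [78524, 79000]
Segment 2: SEQ = 79001, len = 333 B, covers [79001, 79333] [LOST]
Segment 3: SEQ = 79334, len = 994 B, covers [79334, 80327]
In-order data received: bytes [78524, 79000] (segments 1..1).
Segment 2 missing -> gap begins at byte 79001; later segments buffered out of order.
Cumulative ACK = next expected in-order byte = 78524 + 477 = 79001

79001


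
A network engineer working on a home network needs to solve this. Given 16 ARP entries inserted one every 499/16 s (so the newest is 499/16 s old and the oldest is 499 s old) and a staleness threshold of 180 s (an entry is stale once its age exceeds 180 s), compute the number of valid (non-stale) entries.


Ages are k * 499/16 s for k = 1..16 (spacing = 31.1875 s).
Entry k is valid iff k * 499/16 <= 180 iff k <= 16 * 180 / 499 = 5.7715
n_valid = floor(5.7715) = 5
(n_stale = 16 - 5 = 11)

5


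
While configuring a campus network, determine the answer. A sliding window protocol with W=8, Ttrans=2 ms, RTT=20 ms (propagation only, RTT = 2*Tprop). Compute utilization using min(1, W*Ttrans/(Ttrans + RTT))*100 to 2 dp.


Given: W = 8, Ttrans = 2 ms, RTT = 20 ms (= 2 * Tprop, Tprop = 10 ms)
Cycle time = Ttrans + RTT = 2 + 20 = 22 ms (first packet sent until its ACK returns)
W * Ttrans = 8 * 2 = 16 ms of sending per cycle
W * Ttrans / (Ttrans + RTT) = 16 / 22 = 0.727273
U = min(1, 0.727273) = 0.727273
U% = 72.73%

72.73


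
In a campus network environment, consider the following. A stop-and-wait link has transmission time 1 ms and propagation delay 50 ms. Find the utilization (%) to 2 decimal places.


Given: Ttrans = 1 ms, Tprop = 50 ms
RTT = 2 * Tprop = 2 * 50 = 100 ms
U = Ttrans / (Ttrans + RTT)
U = 1 / (1 + 100)
U = 1 / 101 = 0.009901
U% = 0.99%

0.99


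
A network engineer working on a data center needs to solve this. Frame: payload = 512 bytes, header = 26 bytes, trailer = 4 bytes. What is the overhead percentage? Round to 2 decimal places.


Given: payload = 512 B, header = 26 B, trailer = 4 B
Overhead bytes = header + trailer = 26 + 4 = 30
Total frame = payload + overhead = 512 + 30 = 542
Overhead % = 30 / 542 * 100 = 5.5351% -> 5.54% (2 dp)

5.54


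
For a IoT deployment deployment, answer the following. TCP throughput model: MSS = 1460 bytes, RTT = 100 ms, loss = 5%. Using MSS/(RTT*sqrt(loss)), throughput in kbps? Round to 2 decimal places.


Given: MSS = 1460 bytes, RTT = 100 ms, loss = 5%
RTT in seconds = 100 / 1000 = 0.1
Loss rate = 5% = 0.05
sqrt(loss) = sqrt(0.05) = 0.223606797750
Throughput (bytes/s) = 1460 / (0.1 * 0.223606797750) = 65293.1849
Throughput (kbps) = 65293.1849 * 8 / 1000 = 522.345480 -> 522.35 kbps (2 dp)

522.35


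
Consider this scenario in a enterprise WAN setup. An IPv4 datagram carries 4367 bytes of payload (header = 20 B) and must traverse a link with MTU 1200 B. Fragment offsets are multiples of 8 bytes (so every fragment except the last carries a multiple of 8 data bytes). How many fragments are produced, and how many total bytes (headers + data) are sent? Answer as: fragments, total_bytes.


Max data per non-final fragment = floor((MTU - header)/8)*8 = floor((1200 - 20)/8)*8 = floor(1180/8)*8 = 1176 B
Final fragment needs no 8-byte alignment: it can carry up to MTU - header = 1180 B
Non-final fragments needed = ceil((payload - 1180) / 1176) = ceil(3187/1176) = ceil(2.7100) = 3
Number of fragments = 3 + 1 = 4
Fragment sizes (data): 3 * 1176 B + 839 B (last, 839 <= 1180 OK)
Total bytes sent = payload + n_frags * header = 4367 + 4*20 = 4367 + 80 = 4447 B

4, 4447


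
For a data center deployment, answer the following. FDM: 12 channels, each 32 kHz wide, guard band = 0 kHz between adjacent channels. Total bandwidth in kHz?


Given: 12 channels, 32 kHz each, guard = 0 kHz
Channel bandwidth = 12 * 32 = 384 kHz
Guard bands = 11 gaps * 0 kHz = 0 kHz
Total = 384 + 0 = 384 kHz

384


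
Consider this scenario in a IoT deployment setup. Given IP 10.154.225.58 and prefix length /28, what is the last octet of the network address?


Given: IP = 10.154.225.58, prefix = /28
Subnet mask = 255.255.255.240
Last octet of IP: 58
Last octet of mask: 240
Network last octet = 58 AND 240 = 48

48


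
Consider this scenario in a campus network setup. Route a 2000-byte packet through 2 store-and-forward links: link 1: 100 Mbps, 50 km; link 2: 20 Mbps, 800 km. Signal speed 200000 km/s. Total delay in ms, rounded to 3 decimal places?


Packet = 2000 bytes = 16000 bits. Store-and-forward: sum (t_trans + t_prop) per link.
Link 1: t_trans = 16000/(100*10^6) s = 0.1600 ms; t_prop = 50/200000 s = 0.2500 ms; subtotal = 0.4100 ms
Link 2: t_trans = 16000/(20*10^6) s = 0.8000 ms; t_prop = 800/200000 s = 4.0000 ms; subtotal = 4.8000 ms
End-to-end = 0.4100 + 4.8000 = 5.2100 ms -> 5.210 ms (3 dp)

5.210


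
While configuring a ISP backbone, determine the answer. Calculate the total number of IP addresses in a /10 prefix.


Given: CIDR prefix /10
Host bits = 32 - 10 = 22
Total addresses = 2^22 = 4194304

4194304


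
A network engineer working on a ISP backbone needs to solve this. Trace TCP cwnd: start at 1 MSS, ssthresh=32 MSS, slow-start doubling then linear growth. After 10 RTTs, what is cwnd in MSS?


RTT 0: cwnd = 1 MSS (initial)
RTT 1: cwnd = 2 MSS (slow start, doubled)
RTT 2: cwnd = 4 MSS (slow start, doubled)
RTT 3: cwnd = 8 MSS (slow start, doubled)
RTT 4: cwnd = 16 MSS (slow start, doubled)
RTT 5: cwnd = 32 MSS (slow start, doubled)
RTT 6: cwnd = 33 MSS (congestion avoidance, +1)
RTT 7: cwnd = 34 MSS (congestion avoidance, +1)
RTT 8: cwnd = 35 MSS (congestion avoidance, +1)
RTT 9: cwnd = 36 MSS (congestion avoidance, +1)
RTT 10: cwnd = 37 MSS (congestion avoidance, +1)

37


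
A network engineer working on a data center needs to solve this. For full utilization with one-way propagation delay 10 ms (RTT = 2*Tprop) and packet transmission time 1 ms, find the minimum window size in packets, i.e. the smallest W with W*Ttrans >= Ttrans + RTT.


Given: Ttrans = 1 ms, RTT = 20 ms (= 2 * Tprop, Tprop = 10 ms)
Time until first ACK returns = Ttrans + RTT = 1 + 20 = 21 ms
Need W * Ttrans >= Ttrans + RTT  ->  W >= (Ttrans + RTT) / Ttrans
(Ttrans + RTT) / Ttrans = 21 / 1 = 21
W_min = ceil(21) = 21

21


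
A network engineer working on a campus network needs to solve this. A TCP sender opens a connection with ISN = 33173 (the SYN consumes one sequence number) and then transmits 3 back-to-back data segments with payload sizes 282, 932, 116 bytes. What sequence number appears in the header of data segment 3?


The SYN occupies sequence number ISN = 33173, so the first data byte is ISN + 1 = 33174.
SEQ of data segment i = (ISN + 1) + sum of payload sizes of segments 1..i-1.
Segment 1: SEQ = 33174, payload = 282 bytes
Segment 2: SEQ = 33456, payload = 932 bytes
Segment 3: SEQ = 34388, payload = 116 bytes
SEQ of segment 3 = 33174 + 282 + 932 = 34388

34388


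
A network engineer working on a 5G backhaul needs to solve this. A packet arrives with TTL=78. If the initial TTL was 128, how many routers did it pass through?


Given: initial TTL = 128, received TTL = 78
Hops = initial TTL - received TTL
Hops = 128 - 78 = 50

50


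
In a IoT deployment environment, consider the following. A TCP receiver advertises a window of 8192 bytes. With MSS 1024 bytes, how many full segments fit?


Given: RWND = 8192 bytes, MSS = 1024 bytes
Full segments = floor(RWND / MSS)
Full segments = floor(8192 / 1024)
Full segments = floor(8.0) = 8

8


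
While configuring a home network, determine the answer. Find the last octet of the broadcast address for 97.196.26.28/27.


Given: IP = 97.196.26.28, prefix = /27
Host bits = 32 - 27 = 5
Network last octet = 28 AND mask = 0
Host part size = 2^5 - 1 = 31
Broadcast last octet = 0 OR 31 = 31

31


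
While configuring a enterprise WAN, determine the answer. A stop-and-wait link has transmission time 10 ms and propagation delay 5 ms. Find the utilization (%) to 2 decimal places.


Given: Ttrans = 10 ms, Tprop = 5 ms
RTT = 2 * Tprop = 2 * 5 = 10 ms
U = Ttrans / (Ttrans + RTT)
U = 10 / (10 + 10)
U = 10 / 20 = 0.5
U% = 50.00%

50.00


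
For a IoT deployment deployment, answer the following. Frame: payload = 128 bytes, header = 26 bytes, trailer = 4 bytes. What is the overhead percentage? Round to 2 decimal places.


Given: payload = 128 B, header = 26 B, trailer = 4 B
Overhead bytes = header + trailer = 26 + 4 = 30
Total frame = payload + overhead = 128 + 30 = 158
Overhead % = 30 / 158 * 100 = 18.9873% -> 18.99% (2 dp)

18.99


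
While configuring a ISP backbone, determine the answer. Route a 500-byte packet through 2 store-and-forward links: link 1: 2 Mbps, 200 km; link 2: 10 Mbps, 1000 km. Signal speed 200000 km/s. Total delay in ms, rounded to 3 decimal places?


Packet = 500 bytes = 4000 bits. Store-and-forward: sum (t_trans + t_prop) per link.
Link 1: t_trans = 4000/(2*10^6) s = 2.0000 ms; t_prop = 200/200000 s = 1.0000 ms; subtotal = 3.0000 ms
Link 2: t_trans = 4000/(10*10^6) s = 0.4000 ms; t_prop = 1000/200000 s = 5.0000 ms; subtotal = 5.4000 ms
End-to-end = 3.0000 + 5.4000 = 8.4000 ms -> 8.400 ms (3 dp)

8.400


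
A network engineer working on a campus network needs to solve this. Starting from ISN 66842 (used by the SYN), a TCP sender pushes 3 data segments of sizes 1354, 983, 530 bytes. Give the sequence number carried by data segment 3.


The SYN occupies sequence number ISN = 66842, so the first data byte is ISN + 1 = 66843.
SEQ of data segment i = (ISN + 1) + sum of payload sizes of segments 1..i-1.
Segment 1: SEQ = 66843, payload = 1354 bytes
Segment 2: SEQ = 68197, payload = 983 bytes
Segment 3: SEQ = 69180, payload = 530 bytes
SEQ of segment 3 = 66843 + 1354 + 983 = 69180

69180


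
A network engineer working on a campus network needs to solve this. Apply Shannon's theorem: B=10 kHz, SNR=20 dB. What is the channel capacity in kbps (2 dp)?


Given: B = 10 kHz, SNR = 20 dB
SNR linear = 10^(20/10) = 100
1 + SNR = 101
log2(101) = 6.6582114828
C = 10 * 1000 * 6.6582114828 = 66582.1148 bps
C = 66.582115 kbps -> 66.58 kbps (2 dp)

66.58


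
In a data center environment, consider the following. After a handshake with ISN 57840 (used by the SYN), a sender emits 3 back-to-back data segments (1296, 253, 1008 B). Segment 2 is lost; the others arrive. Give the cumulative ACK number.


SYN uses sequence number 57840; first data byte = ISN + 1 = 57841.
Segment 1: SEQ = 57841, len = 1296 B, covers [57841, 59136]
Segment 2: SEQ = 59137, len = 253 B, covers [59137, 59389] [LOST]
Segment 3: SEQ = 59390, len = 1008 B, covers [59390, 60397]
In-order data received: bytes [57841, 59136] (segments 1..1).
Segment 2 missing -> gap begins at byte 59137; later segments buffered out of order.
Cumulative ACK = next expected in-order byte = 57841 + 1296 = 59137

59137


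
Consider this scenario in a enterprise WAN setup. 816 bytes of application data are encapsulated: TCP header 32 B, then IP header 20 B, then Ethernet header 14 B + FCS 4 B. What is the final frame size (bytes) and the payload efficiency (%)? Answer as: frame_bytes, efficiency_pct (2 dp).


TCP segment = 816 + 32 = 848 B
IP packet = 848 + 20 = 868 B
Ethernet frame = 868 + 14 + 4 = 886 B
Efficiency = app / frame = 816 / 886 = 0.920993 = 92.0993% -> 92.10% (2 dp)

886, 92.10


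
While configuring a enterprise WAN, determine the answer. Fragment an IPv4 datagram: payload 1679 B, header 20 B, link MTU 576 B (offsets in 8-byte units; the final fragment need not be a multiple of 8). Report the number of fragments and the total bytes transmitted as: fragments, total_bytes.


Max data per non-final fragment = floor((MTU - header)/8)*8 = floor((576 - 20)/8)*8 = floor(556/8)*8 = 552 B
Final fragment needs no 8-byte alignment: it can carry up to MTU - header = 556 B
Non-final fragments needed = ceil((payload - 556) / 552) = ceil(1123/552) = ceil(2.0344) = 3
Number of fragments = 3 + 1 = 4
Fragment sizes (data): 3 * 552 B + 23 B (last, 23 <= 556 OK)
Total bytes sent = payload + n_frags * header = 1679 + 4*20 = 1679 + 80 = 1759 B

4, 1759


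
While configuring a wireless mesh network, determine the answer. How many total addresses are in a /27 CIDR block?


Given: CIDR prefix /27
Host bits = 32 - 27 = 5
Total addresses = 2^5 = 32

32


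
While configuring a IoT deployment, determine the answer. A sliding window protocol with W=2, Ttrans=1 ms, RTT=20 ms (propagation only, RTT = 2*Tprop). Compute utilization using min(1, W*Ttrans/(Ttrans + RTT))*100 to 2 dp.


Given: W = 2, Ttrans = 1 ms, RTT = 20 ms (= 2 * Tprop, Tprop = 10 ms)
Cycle time = Ttrans + RTT = 1 + 20 = 21 ms (first packet sent until its ACK returns)
W * Ttrans = 2 * 1 = 2 ms of sending per cycle
W * Ttrans / (Ttrans + RTT) = 2 / 21 = 0.095238
U = min(1, 0.095238) = 0.095238
U% = 9.52%

9.52


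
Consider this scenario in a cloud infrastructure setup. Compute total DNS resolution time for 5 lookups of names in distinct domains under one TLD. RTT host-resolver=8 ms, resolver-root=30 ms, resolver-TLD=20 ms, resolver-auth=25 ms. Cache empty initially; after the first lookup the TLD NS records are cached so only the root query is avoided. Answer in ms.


Lookup 1 (cold cache): local + root + TLD + auth = 8 + 30 + 20 + 25 = 83 ms
Lookups 2..5 (TLD NS cached -> skip root; new domain -> still ask TLD and auth): local + TLD + auth = 8 + 20 + 25 = 53 ms each
Remaining 4 lookups: 4 * 53 = 212 ms
Total = 83 + 212 = 295 ms

295


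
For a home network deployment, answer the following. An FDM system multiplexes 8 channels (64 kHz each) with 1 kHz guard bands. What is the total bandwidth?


Given: 8 channels, 64 kHz each, guard = 1 kHz
Channel bandwidth = 8 * 64 = 512 kHz
Guard bands = 7 gaps * 1 kHz = 7 kHz
Total = 512 + 7 = 519 kHz

519


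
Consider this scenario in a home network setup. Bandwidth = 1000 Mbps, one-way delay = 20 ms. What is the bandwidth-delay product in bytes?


Given: bandwidth = 1000 Mbps, delay = 20 ms
BDP in bits = 1000 * 10^6 * 20 / 1000
BDP in bits = 20000000
BDP in bytes = 20000000 / 8 = 2500000

2500000


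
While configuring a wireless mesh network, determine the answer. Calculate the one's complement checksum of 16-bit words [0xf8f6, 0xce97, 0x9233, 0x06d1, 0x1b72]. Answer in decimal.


Given words: [0xf8f6, 0xce97, 0x9233, 0x06d1, 0x1b72]
Step 1: Sum all words
Raw sum = 63734 + 52887 + 37427 + 1745 + 7026 = 162819
Step 2: Fold carry: (31747 + 2) = 31749
One's complement = ~31749 & 0xFFFF = 33786

33786


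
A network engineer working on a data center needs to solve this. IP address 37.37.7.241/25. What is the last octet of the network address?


Given: IP = 37.37.7.241, prefix = /25
Subnet mask = 255.255.255.128
Last octet of IP: 241
Last octet of mask: 128
Network last octet = 241 AND 128 = 128

128


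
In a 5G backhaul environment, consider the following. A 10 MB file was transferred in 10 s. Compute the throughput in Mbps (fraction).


Given: file = 10 MB, time = 10 s
File in Mb = 10 * 8 = 80 Mb
Throughput = 80 / 10 Mbps
Throughput = 8 Mbps

8


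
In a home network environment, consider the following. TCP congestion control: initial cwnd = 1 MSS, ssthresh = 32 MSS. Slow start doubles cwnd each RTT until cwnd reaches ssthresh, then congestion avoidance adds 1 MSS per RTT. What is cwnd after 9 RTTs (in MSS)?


RTT 0: cwnd = 1 MSS (initial)
RTT 1: cwnd = 2 MSS (slow start, doubled)
RTT 2: cwnd = 4 MSS (slow start, doubled)
RTT 3: cwnd = 8 MSS (slow start, doubled)
RTT 4: cwnd = 16 MSS (slow start, doubled)
RTT 5: cwnd = 32 MSS (slow start, doubled)
RTT 6: cwnd = 33 MSS (congestion avoidance, +1)
RTT 7: cwnd = 34 MSS (congestion avoidance, +1)
RTT 8: cwnd = 35 MSS (congestion avoidance, +1)
RTT 9: cwnd = 36 MSS (congestion avoidance, +1)

36


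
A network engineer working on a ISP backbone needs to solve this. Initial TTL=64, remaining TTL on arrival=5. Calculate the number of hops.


Given: initial TTL = 64, received TTL = 5
Hops = initial TTL - received TTL
Hops = 64 - 5 = 59

59


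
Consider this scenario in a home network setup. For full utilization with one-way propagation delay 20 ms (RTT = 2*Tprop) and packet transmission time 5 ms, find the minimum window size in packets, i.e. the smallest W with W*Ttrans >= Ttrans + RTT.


Given: Ttrans = 5 ms, RTT = 40 ms (= 2 * Tprop, Tprop = 20 ms)
Time until first ACK returns = Ttrans + RTT = 5 + 40 = 45 ms
Need W * Ttrans >= Ttrans + RTT  ->  W >= (Ttrans + RTT) / Ttrans
(Ttrans + RTT) / Ttrans = 45 / 5 = 9
W_min = ceil(9) = 9

9


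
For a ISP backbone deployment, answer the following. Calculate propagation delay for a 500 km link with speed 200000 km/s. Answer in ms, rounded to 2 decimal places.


Given: distance = 500 km, speed = 200000 km/s
Delay = distance / speed = 500 / 200000 seconds
Delay in ms = 500 * 1000 / 200000
Delay = 2.5000 ms
Rounded to 2 dp = 2.50 ms

2.50


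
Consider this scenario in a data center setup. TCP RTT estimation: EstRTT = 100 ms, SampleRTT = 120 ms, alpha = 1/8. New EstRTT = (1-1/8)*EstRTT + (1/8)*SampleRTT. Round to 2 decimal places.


Given: EstRTT = 100 ms, SampleRTT = 120 ms, alpha = 1/8
New EstRTT = (1 - alpha) * EstRTT + alpha * SampleRTT
(7/8) * 100 = 87.5
(1/8) * 120 = 15
New EstRTT = 87.5 + 15 = 102.5 ms -> 102.50 ms (2 dp)

102.50


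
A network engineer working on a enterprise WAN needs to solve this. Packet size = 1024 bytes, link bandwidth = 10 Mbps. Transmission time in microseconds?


Given: packet = 1024 bytes, bandwidth = 10 Mbps
Packet in bits = 1024 * 8 = 8192 bits
Bandwidth = 10 * 10^6 = 10000000 bps
Time = 8192 / 10000000 seconds
Time in us = 8192 * 10^6 / 10000000 = 819.2

819.2


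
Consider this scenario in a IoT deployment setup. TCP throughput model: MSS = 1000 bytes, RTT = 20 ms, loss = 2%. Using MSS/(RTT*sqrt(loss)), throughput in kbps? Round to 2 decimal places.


Given: MSS = 1000 bytes, RTT = 20 ms, loss = 2%
RTT in seconds = 20 / 1000 = 0.02
Loss rate = 2% = 0.02
sqrt(loss) = sqrt(0.02) = 0.141421356237
Throughput (bytes/s) = 1000 / (0.02 * 0.141421356237) = 353553.3906
Throughput (kbps) = 353553.3906 * 8 / 1000 = 2828.427125 -> 2828.43 kbps (2 dp)

2828.43


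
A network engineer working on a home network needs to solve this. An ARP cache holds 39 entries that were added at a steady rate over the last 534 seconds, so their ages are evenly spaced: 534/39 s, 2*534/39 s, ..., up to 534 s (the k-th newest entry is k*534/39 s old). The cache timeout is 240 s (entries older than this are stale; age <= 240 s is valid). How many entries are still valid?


Ages are k * 534/39 s for k = 1..39 (spacing = 13.6923 s).
Entry k is valid iff k * 534/39 <= 240 iff k <= 39 * 240 / 534 = 17.5281
n_valid = floor(17.5281) = 17
(n_stale = 39 - 17 = 22)

17


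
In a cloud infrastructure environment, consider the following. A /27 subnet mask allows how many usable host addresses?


Given: subnet mask /27
Host bits = 32 - 27 = 5
Total addresses = 2^5 = 32
Usable hosts = 32 - 2 (network + broadcast) = 30

30


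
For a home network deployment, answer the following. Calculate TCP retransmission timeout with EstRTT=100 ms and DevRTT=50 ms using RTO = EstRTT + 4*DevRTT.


Given: EstRTT = 100 ms, DevRTT = 50 ms
Timeout = EstRTT + 4 * DevRTT
4 * DevRTT = 4 * 50 = 200
Timeout = 100 + 200 = 300 ms

300


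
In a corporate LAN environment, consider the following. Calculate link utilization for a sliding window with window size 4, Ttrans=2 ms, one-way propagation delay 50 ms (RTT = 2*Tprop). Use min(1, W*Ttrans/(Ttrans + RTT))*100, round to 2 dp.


Given: W = 4, Ttrans = 2 ms, RTT = 100 ms (= 2 * Tprop, Tprop = 50 ms)
Cycle time = Ttrans + RTT = 2 + 100 = 102 ms (first packet sent until its ACK returns)
W * Ttrans = 4 * 2 = 8 ms of sending per cycle
W * Ttrans / (Ttrans + RTT) = 8 / 102 = 0.078431
U = min(1, 0.078431) = 0.078431
U% = 7.84%

7.84


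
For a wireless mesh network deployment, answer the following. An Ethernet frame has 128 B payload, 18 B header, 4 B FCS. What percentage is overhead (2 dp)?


Given: payload = 128 B, header = 18 B, trailer = 4 B
Overhead bytes = header + trailer = 18 + 4 = 22
Total frame = payload + overhead = 128 + 22 = 150
Overhead % = 22 / 150 * 100 = 14.6667% -> 14.67% (2 dp)

14.67


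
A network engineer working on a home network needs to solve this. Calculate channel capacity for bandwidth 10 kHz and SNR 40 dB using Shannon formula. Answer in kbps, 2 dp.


Given: B = 10 kHz, SNR = 40 dB
SNR linear = 10^(40/10) = 10000
1 + SNR = 10001
log2(10001) = 13.2878566418
C = 10 * 1000 * 13.2878566418 = 132878.5664 bps
C = 132.878566 kbps -> 132.88 kbps (2 dp)

132.88


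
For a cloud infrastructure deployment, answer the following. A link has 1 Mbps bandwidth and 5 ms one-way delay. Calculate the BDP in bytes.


Given: bandwidth = 1 Mbps, delay = 5 ms
BDP in bits = 1 * 10^6 * 5 / 1000
BDP in bits = 5000
BDP in bytes = 5000 / 8 = 625

625


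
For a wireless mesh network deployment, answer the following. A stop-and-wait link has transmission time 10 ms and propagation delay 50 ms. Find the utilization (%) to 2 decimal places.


Given: Ttrans = 10 ms, Tprop = 50 ms
RTT = 2 * Tprop = 2 * 50 = 100 ms
U = Ttrans / (Ttrans + RTT)
U = 10 / (10 + 100)
U = 10 / 110 = 0.090909
U% = 9.09%

9.09


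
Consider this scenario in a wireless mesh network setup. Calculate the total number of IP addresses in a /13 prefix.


Given: CIDR prefix /13
Host bits = 32 - 13 = 19
Total addresses = 2^19 = 524288

524288


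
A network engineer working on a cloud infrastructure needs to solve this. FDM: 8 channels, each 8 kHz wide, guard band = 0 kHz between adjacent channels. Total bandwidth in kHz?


Given: 8 channels, 8 kHz each, guard = 0 kHz
Channel bandwidth = 8 * 8 = 64 kHz
Guard bands = 7 gaps * 0 kHz = 0 kHz
Total = 64 + 0 = 64 kHz

64


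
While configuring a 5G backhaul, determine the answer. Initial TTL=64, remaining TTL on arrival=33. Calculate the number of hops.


Given: initial TTL = 64, received TTL = 33
Hops = initial TTL - received TTL
Hops = 64 - 33 = 31

31


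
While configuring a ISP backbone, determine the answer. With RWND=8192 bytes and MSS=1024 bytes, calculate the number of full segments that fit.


Given: RWND = 8192 bytes, MSS = 1024 bytes
Full segments = floor(RWND / MSS)
Full segments = floor(8192 / 1024)
Full segments = floor(8.0) = 8

8


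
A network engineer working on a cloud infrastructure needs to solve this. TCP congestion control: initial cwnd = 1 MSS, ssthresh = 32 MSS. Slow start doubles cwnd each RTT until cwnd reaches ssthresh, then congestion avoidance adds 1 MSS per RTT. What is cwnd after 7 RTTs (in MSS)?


RTT 0: cwnd = 1 MSS (initial)
RTT 1: cwnd = 2 MSS (slow start, doubled)
RTT 2: cwnd = 4 MSS (slow start, doubled)
RTT 3: cwnd = 8 MSS (slow start, doubled)
RTT 4: cwnd = 16 MSS (slow start, doubled)
RTT 5: cwnd = 32 MSS (slow start, doubled)
RTT 6: cwnd = 33 MSS (congestion avoidance, +1)
RTT 7: cwnd = 34 MSS (congestion avoidance, +1)

34


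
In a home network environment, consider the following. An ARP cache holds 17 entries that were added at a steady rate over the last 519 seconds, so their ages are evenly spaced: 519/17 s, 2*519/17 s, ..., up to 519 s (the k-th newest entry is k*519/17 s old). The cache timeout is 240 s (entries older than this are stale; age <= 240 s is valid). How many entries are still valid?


Ages are k * 519/17 s for k = 1..17 (spacing = 30.5294 s).
Entry k is valid iff k * 519/17 <= 240 iff k <= 17 * 240 / 519 = 7.8613
n_valid = floor(7.8613) = 7
(n_stale = 17 - 7 = 10)

7


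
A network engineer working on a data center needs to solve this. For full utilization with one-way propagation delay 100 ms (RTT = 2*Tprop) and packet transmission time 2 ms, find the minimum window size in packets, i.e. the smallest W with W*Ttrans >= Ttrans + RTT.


Given: Ttrans = 2 ms, RTT = 200 ms (= 2 * Tprop, Tprop = 100 ms)
Time until first ACK returns = Ttrans + RTT = 2 + 200 = 202 ms
Need W * Ttrans >= Ttrans + RTT  ->  W >= (Ttrans + RTT) / Ttrans
(Ttrans + RTT) / Ttrans = 202 / 2 = 101
W_min = ceil(101) = 101

101


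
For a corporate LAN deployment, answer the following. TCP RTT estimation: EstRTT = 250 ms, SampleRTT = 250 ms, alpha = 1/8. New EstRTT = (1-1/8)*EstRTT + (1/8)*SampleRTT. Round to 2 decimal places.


Given: EstRTT = 250 ms, SampleRTT = 250 ms, alpha = 1/8
New EstRTT = (1 - alpha) * EstRTT + alpha * SampleRTT
(7/8) * 250 = 218.75
(1/8) * 250 = 31.25
New EstRTT = 218.75 + 31.25 = 250 ms -> 250.00 ms (2 dp)

250.00


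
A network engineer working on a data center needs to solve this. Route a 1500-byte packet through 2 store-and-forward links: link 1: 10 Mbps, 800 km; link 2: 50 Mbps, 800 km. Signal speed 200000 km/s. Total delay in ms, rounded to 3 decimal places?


Packet = 1500 bytes = 12000 bits. Store-and-forward: sum (t_trans + t_prop) per link.
Link 1: t_trans = 12000/(10*10^6) s = 1.2000 ms; t_prop = 800/200000 s = 4.0000 ms; subtotal = 5.2000 ms
Link 2: t_trans = 12000/(50*10^6) s = 0.2400 ms; t_prop = 800/200000 s = 4.0000 ms; subtotal = 4.2400 ms
End-to-end = 5.2000 + 4.2400 = 9.4400 ms -> 9.440 ms (3 dp)

9.440


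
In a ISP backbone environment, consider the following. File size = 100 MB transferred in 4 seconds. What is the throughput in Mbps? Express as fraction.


Given: file = 100 MB, time = 4 s
File in Mb = 100 * 8 = 800 Mb
Throughput = 800 / 4 Mbps
Throughput = 200 Mbps

200


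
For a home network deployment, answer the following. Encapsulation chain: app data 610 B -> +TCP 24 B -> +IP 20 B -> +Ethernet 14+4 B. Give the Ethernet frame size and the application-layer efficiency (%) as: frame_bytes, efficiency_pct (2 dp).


TCP segment = 610 + 24 = 634 B
IP packet = 634 + 20 = 654 B
Ethernet frame = 654 + 14 + 4 = 672 B
Efficiency = app / frame = 610 / 672 = 0.907738 = 90.7738% -> 90.77% (2 dp)

672, 90.77


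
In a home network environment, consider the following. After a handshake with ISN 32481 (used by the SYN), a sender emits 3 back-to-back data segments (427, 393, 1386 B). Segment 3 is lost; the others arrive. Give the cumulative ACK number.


SYN uses sequence number 32481; first data byte = ISN + 1 = 32482.
Segment 1: SEQ = 32482, len = 427 B, covers [32482, 32908]
Segment 2: SEQ = 32909, len = 393 B, covers [32909, 33301]
Segment 3: SEQ = 33302, len = 1386 B, covers [33302, 34687] [LOST]
In-order data received: bytes [32482, 33301] (segments 1..2).
Segment 3 missing -> gap begins at byte 33302.
Cumulative ACK = next expected in-order byte = 32482 + 427 + 393 = 33302

33302


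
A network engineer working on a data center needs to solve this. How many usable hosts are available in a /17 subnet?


Given: subnet mask /17
Host bits = 32 - 17 = 15
Total addresses = 2^15 = 32768
Usable hosts = 32768 - 2 (network + broadcast) = 32766

32766


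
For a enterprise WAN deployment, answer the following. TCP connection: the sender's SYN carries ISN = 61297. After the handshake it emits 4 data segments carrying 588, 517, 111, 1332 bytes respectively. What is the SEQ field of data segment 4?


The SYN occupies sequence number ISN = 61297, so the first data byte is ISN + 1 = 61298.
SEQ of data segment i = (ISN + 1) + sum of payload sizes of segments 1..i-1.
Segment 1: SEQ = 61298, payload = 588 bytes
Segment 2: SEQ = 61886, payload = 517 bytes
Segment 3: SEQ = 62403, payload = 111 bytes
Segment 4: SEQ = 62514, payload = 1332 bytes
SEQ of segment 4 = 61298 + 588 + 517 + 111 = 62514

62514


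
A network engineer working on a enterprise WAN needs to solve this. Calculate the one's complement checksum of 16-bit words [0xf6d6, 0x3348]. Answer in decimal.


Given words: [0xf6d6, 0x3348]
Step 1: Sum all words
Raw sum = 63190 + 13128 = 76318
Step 2: Fold carry: (10782 + 1) = 10783
One's complement = ~10783 & 0xFFFF = 54752

54752


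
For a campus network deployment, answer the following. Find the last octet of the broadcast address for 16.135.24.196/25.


Given: IP = 16.135.24.196, prefix = /25
Host bits = 32 - 25 = 7
Network last octet = 196 AND mask = 128
Host part size = 2^7 - 1 = 127
Broadcast last octet = 128 OR 127 = 255

255


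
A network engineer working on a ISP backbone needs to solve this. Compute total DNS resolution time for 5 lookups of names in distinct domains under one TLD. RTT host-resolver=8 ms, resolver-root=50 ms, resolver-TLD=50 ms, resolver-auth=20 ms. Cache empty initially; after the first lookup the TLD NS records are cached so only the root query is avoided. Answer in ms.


Lookup 1 (cold cache): local + root + TLD + auth = 8 + 50 + 50 + 20 = 128 ms
Lookups 2..5 (TLD NS cached -> skip root; new domain -> still ask TLD and auth): local + TLD + auth = 8 + 50 + 20 = 78 ms each
Remaining 4 lookups: 4 * 78 = 312 ms
Total = 128 + 312 = 440 ms

440


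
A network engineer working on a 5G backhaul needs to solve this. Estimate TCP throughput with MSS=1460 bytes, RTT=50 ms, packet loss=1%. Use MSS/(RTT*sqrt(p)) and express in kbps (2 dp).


Given: MSS = 1460 bytes, RTT = 50 ms, loss = 1%
RTT in seconds = 50 / 1000 = 0.05
Loss rate = 1% = 0.01
sqrt(loss) = sqrt(0.01) = 0.1
Throughput (bytes/s) = 1460 / (0.05 * 0.1) = 292000.0000
Throughput (kbps) = 292000.0000 * 8 / 1000 = 2336.000000 -> 2336.00 kbps (2 dp)

2336.00


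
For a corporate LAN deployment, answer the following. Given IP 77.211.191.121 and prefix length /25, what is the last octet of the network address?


Given: IP = 77.211.191.121, prefix = /25
Subnet mask = 255.255.255.128
Last octet of IP: 121
Last octet of mask: 128
Network last octet = 121 AND 128 = 0

0


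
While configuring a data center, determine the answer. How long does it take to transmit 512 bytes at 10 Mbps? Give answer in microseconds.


Given: packet = 512 bytes, bandwidth = 10 Mbps
Packet in bits = 512 * 8 = 4096 bits
Bandwidth = 10 * 10^6 = 10000000 bps
Time = 4096 / 10000000 seconds
Time in us = 4096 * 10^6 / 10000000 = 409.6

409.6


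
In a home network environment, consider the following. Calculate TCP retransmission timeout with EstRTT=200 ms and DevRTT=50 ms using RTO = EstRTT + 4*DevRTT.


Given: EstRTT = 200 ms, DevRTT = 50 ms
Timeout = EstRTT + 4 * DevRTT
4 * DevRTT = 4 * 50 = 200
Timeout = 200 + 200 = 400 ms

400


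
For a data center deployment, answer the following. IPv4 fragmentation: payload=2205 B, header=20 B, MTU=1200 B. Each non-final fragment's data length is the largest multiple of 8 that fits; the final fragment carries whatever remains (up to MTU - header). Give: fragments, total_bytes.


Max data per non-final fragment = floor((MTU - header)/8)*8 = floor((1200 - 20)/8)*8 = floor(1180/8)*8 = 1176 B
Final fragment needs no 8-byte alignment: it can carry up to MTU - header = 1180 B
Non-final fragments needed = ceil((payload - 1180) / 1176) = ceil(1025/1176) = ceil(0.8716) = 1
Number of fragments = 1 + 1 = 2
Fragment sizes (data): 1 * 1176 B + 1029 B (last, 1029 <= 1180 OK)
Total bytes sent = payload + n_frags * header = 2205 + 2*20 = 2205 + 40 = 2245 B

2, 2245


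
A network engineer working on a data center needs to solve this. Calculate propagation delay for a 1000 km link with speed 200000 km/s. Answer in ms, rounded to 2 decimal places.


Given: distance = 1000 km, speed = 200000 km/s
Delay = distance / speed = 1000 / 200000 seconds
Delay in ms = 1000 * 1000 / 200000
Delay = 5.0000 ms
Rounded to 2 dp = 5.00 ms

5.00


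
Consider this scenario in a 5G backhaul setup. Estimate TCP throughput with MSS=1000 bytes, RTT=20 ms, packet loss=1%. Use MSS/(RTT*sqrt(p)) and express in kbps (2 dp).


Given: MSS = 1000 bytes, RTT = 20 ms, loss = 1%
RTT in seconds = 20 / 1000 = 0.02
Loss rate = 1% = 0.01
sqrt(loss) = sqrt(0.01) = 0.1
Throughput (bytes/s) = 1000 / (0.02 * 0.1) = 500000.0000
Throughput (kbps) = 500000.0000 * 8 / 1000 = 4000.000000 -> 4000.00 kbps (2 dp)

4000.00


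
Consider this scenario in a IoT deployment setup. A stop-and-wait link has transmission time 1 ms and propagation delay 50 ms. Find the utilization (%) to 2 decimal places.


Given: Ttrans = 1 ms, Tprop = 50 ms
RTT = 2 * Tprop = 2 * 50 = 100 ms
U = Ttrans / (Ttrans + RTT)
U = 1 / (1 + 100)
U = 1 / 101 = 0.009901
U% = 0.99%

0.99


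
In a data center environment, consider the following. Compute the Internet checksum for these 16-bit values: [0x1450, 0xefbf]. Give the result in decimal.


Given words: [0x1450, 0xefbf]
Step 1: Sum all words
Raw sum = 5200 + 61375 = 66575
Step 2: Fold carry: (1039 + 1) = 1040
One's complement = ~1040 & 0xFFFF = 64495

64495


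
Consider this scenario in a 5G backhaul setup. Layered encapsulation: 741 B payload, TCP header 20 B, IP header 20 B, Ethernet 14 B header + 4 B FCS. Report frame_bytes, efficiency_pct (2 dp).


TCP segment = 741 + 20 = 761 B
IP packet = 761 + 20 = 781 B
Ethernet frame = 781 + 14 + 4 = 799 B
Efficiency = app / frame = 741 / 799 = 0.927409 = 92.7409% -> 92.74% (2 dp)

799, 92.74


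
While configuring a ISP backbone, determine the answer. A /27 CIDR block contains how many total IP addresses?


Given: CIDR prefix /27
Host bits = 32 - 27 = 5
Total addresses = 2^5 = 32

32


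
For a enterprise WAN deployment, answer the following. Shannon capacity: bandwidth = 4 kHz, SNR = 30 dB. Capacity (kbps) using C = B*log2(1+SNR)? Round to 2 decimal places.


Given: B = 4 kHz, SNR = 30 dB
SNR linear = 10^(30/10) = 1000
1 + SNR = 1001
log2(1001) = 9.9672262588
C = 4 * 1000 * 9.9672262588 = 39868.9050 bps
C = 39.868905 kbps -> 39.87 kbps (2 dp)

39.87


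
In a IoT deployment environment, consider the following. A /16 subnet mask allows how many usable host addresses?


Given: subnet mask /16
Host bits = 32 - 16 = 16
Total addresses = 2^16 = 65536
Usable hosts = 65536 - 2 (network + broadcast) = 65534

65534


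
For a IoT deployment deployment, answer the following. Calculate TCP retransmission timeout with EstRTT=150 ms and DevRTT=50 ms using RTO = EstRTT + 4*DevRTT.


Given: EstRTT = 150 ms, DevRTT = 50 ms
Timeout = EstRTT + 4 * DevRTT
4 * DevRTT = 4 * 50 = 200
Timeout = 150 + 200 = 350 ms

350


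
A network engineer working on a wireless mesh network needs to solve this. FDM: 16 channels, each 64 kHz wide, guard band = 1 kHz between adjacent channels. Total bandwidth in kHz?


Given: 16 channels, 64 kHz each, guard = 1 kHz
Channel bandwidth = 16 * 64 = 1024 kHz
Guard bands = 15 gaps * 1 kHz = 15 kHz
Total = 1024 + 15 = 1039 kHz

1039


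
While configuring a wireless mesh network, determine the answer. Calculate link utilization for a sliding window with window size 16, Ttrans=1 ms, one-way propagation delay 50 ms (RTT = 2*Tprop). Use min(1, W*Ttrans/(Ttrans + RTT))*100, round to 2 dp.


Given: W = 16, Ttrans = 1 ms, RTT = 100 ms (= 2 * Tprop, Tprop = 50 ms)
Cycle time = Ttrans + RTT = 1 + 100 = 101 ms (first packet sent until its ACK returns)
W * Ttrans = 16 * 1 = 16 ms of sending per cycle
W * Ttrans / (Ttrans + RTT) = 16 / 101 = 0.158416
U = min(1, 0.158416) = 0.158416
U% = 15.84%

15.84


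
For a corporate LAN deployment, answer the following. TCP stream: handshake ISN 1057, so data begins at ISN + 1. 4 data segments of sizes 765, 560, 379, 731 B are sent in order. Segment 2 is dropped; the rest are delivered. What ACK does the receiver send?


SYN uses sequence number 1057; first data byte = ISN + 1 = 1058.
Segment 1: SEQ = 1058, len = 765 B, covers [1058, 1822]
Segment 2: SEQ = 1823, len = 560 B, covers [1823, 2382] [LOST]
Segment 3: SEQ = 2383, len = 379 B, covers [2383, 2761]
Segment 4: SEQ = 2762, len = 731 B, covers [2762, 3492]
In-order data received: bytes [1058, 1822] (segments 1..1).
Segment 2 missing -> gap begins at byte 1823; later segments buffered out of order.
Cumulative ACK = next expected in-order byte = 1058 + 765 = 1823

1823
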